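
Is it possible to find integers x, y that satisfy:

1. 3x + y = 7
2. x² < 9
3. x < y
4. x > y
No

A contradictory subset is {x < y, x > y}. No integer assignment can satisfy these jointly:

  - x < y: bounds one variable relative to another variable
  - x > y: bounds one variable relative to another variable

Direct contradiction: y > x and x > y cannot both hold.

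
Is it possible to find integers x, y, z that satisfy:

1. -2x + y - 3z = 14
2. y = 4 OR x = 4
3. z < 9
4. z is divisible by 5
Yes

Take x = -5, y = 4, z = 0. Substituting into each constraint:
  (1) -2(-5) + 4 - 3(0) = 14 ✓
  (2) y = 4, target 4 ✓ (first branch holds)
  (3) 0 < 9 ✓
  (4) 0 = 5 × 0, remainder 0 ✓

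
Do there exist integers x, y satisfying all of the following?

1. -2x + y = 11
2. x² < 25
Yes

Take x = 0, y = 11. Substituting into each constraint:
  (1) -2(0) + 11 = 11 ✓
  (2) x² = (0)² = 0, and 0 < 25 ✓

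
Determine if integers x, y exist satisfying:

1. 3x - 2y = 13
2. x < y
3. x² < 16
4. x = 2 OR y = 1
No

A contradictory subset is {3x - 2y = 13, x < y, x = 2 OR y = 1}. No integer assignment can satisfy these jointly:

  - 3x - 2y = 13: is a linear equation tying the variables together
  - x < y: bounds one variable relative to another variable
  - x = 2 OR y = 1: forces a choice: either x = 2 or y = 1

Split on the disjunction (x = 2 OR y = 1):
  • If x = 2: with x = 2, every remaining term of the linear equation is divisible by 2, so the left side is ≡ 0 (mod 2); but the right side 7 ≡ 1 (mod 2). No integers can satisfy it.
  • If y = 1: the equation forces x = 5, giving (y, x) = (1, 5), which violates y > x.
Both branches are infeasible, so the system has no integer solution.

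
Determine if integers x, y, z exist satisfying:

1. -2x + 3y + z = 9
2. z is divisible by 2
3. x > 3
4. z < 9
Yes

Take x = 4, y = 5, z = 2. Substituting into each constraint:
  (1) -2(4) + 3(5) + 2 = 9 ✓
  (2) 2 = 2 × 1, remainder 0 ✓
  (3) 4 > 3 ✓
  (4) 2 < 9 ✓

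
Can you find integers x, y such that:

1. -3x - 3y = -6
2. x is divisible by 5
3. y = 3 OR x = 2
No

The full constraint system is jointly infeasible over the integers. Each constraint and what it forces:

  - -3x - 3y = -6: is a linear equation tying the variables together
  - x is divisible by 5: restricts x to multiples of 5
  - y = 3 OR x = 2: forces a choice: either y = 3 or x = 2

Split on the disjunction (y = 3 OR x = 2):
  • If y = 3: with y = 3, writing x = 5x', every remaining term of the linear equation is divisible by 15, so the left side is ≡ 0 (mod 15); but the right side 3 ≡ 3 (mod 15). No integers can satisfy it.
  • If x = 2: this contradicts the divisibility constraint — 2 is not a multiple of 5.
Both branches are infeasible, so the system has no integer solution.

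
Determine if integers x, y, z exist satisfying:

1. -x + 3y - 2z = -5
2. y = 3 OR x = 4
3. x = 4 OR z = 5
Yes

Take x = 4, y = 1, z = 2. Substituting into each constraint:
  (1) (-4) + 3(1) - 2(2) = -5 ✓
  (2) x = 4, target 4 ✓ (second branch holds)
  (3) x = 4, target 4 ✓ (first branch holds)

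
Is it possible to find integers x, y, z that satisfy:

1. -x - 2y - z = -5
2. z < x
Yes

Take x = 1, y = 2, z = 0. Substituting into each constraint:
  (1) (-1) - 2(2) + 0 = -5 ✓
  (2) 0 < 1 ✓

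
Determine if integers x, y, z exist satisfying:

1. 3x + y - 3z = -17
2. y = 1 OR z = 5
Yes

Take x = -6, y = 1, z = 0. Substituting into each constraint:
  (1) 3(-6) + 1 - 3(0) = -17 ✓
  (2) y = 1, target 1 ✓ (first branch holds)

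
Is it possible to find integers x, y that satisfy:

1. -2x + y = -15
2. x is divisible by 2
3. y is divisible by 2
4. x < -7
No

A contradictory subset is {-2x + y = -15, y is divisible by 2}. No integer assignment can satisfy these jointly:

  - -2x + y = -15: is a linear equation tying the variables together
  - y is divisible by 2: restricts y to multiples of 2

Modular obstruction: writing y = 2y', every remaining term of the linear equation is divisible by 2, so the left side is ≡ 0 (mod 2); but the right side -15 ≡ 1 (mod 2). No integers can satisfy it.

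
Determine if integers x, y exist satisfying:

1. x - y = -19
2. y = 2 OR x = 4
Yes

Take x = -17, y = 2. Substituting into each constraint:
  (1) (-17) + (-2) = -19 ✓
  (2) y = 2, target 2 ✓ (first branch holds)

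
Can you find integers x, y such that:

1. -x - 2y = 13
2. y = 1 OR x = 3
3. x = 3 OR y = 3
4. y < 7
Yes

Take x = 3, y = -8. Substituting into each constraint:
  (1) (-3) - 2(-8) = 13 ✓
  (2) x = 3, target 3 ✓ (second branch holds)
  (3) x = 3, target 3 ✓ (first branch holds)
  (4) -8 < 7 ✓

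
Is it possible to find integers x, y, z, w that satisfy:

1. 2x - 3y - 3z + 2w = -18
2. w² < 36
Yes

Take x = -9, y = 0, z = 0, w = 0. Substituting into each constraint:
  (1) 2(-9) - 3(0) - 3(0) + 2(0) = -18 ✓
  (2) w² = (0)² = 0, and 0 < 36 ✓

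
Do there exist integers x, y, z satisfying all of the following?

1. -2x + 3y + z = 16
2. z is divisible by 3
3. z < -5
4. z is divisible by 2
Yes

Take x = -11, y = 0, z = -6. Substituting into each constraint:
  (1) -2(-11) + 3(0) + (-6) = 16 ✓
  (2) -6 = 3 × -2, remainder 0 ✓
  (3) -6 < -5 ✓
  (4) -6 = 2 × -3, remainder 0 ✓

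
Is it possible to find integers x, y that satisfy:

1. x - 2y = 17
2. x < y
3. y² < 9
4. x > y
No

A contradictory subset is {x < y, x > y}. No integer assignment can satisfy these jointly:

  - x < y: bounds one variable relative to another variable
  - x > y: bounds one variable relative to another variable

Direct contradiction: y > x and x > y cannot both hold.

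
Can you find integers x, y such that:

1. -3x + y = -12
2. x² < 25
Yes

Take x = 0, y = -12. Substituting into each constraint:
  (1) -3(0) + (-12) = -12 ✓
  (2) x² = (0)² = 0, and 0 < 25 ✓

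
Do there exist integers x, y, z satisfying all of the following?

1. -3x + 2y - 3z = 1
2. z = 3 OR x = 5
Yes

Take x = -2, y = 2, z = 3. Substituting into each constraint:
  (1) -3(-2) + 2(2) - 3(3) = 1 ✓
  (2) z = 3, target 3 ✓ (first branch holds)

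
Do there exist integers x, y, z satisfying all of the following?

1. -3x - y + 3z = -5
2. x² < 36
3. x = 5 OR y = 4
Yes

Take x = 5, y = 2, z = 4. Substituting into each constraint:
  (1) -3(5) + (-2) + 3(4) = -5 ✓
  (2) x² = (5)² = 25, and 25 < 36 ✓
  (3) x = 5, target 5 ✓ (first branch holds)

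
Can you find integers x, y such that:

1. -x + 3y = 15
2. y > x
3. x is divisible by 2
Yes

Take x = 0, y = 5. Substituting into each constraint:
  (1) 0 + 3(5) = 15 ✓
  (2) 5 > 0 ✓
  (3) 0 = 2 × 0, remainder 0 ✓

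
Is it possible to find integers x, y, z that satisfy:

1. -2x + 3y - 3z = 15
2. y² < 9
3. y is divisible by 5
Yes

Take x = -9, y = 0, z = 1. Substituting into each constraint:
  (1) -2(-9) + 3(0) - 3(1) = 15 ✓
  (2) y² = (0)² = 0, and 0 < 9 ✓
  (3) 0 = 5 × 0, remainder 0 ✓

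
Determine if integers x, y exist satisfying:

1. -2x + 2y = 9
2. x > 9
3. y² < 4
No

Even the single constraint (-2x + 2y = 9) is infeasible over the integers.

  - -2x + 2y = 9: every term on the left is divisible by 2, so the LHS ≡ 0 (mod 2), but the RHS 9 is not — no integer solution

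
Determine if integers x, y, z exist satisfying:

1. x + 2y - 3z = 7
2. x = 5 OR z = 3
Yes

Take x = 5, y = 7, z = 4. Substituting into each constraint:
  (1) 5 + 2(7) - 3(4) = 7 ✓
  (2) x = 5, target 5 ✓ (first branch holds)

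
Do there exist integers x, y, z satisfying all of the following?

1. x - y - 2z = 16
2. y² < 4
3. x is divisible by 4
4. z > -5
Yes

Take x = 368, y = 0, z = 176. Substituting into each constraint:
  (1) 368 + 0 - 2(176) = 16 ✓
  (2) y² = (0)² = 0, and 0 < 4 ✓
  (3) 368 = 4 × 92, remainder 0 ✓
  (4) 176 > -5 ✓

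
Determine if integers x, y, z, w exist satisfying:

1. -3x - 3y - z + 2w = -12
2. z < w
Yes

Take x = 5, y = 0, z = 1, w = 2. Substituting into each constraint:
  (1) -3(5) - 3(0) + (-1) + 2(2) = -12 ✓
  (2) 1 < 2 ✓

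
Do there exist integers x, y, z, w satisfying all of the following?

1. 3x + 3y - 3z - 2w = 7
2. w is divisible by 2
Yes

Take x = 0, y = 0, z = -1, w = -2. Substituting into each constraint:
  (1) 3(0) + 3(0) - 3(-1) - 2(-2) = 7 ✓
  (2) -2 = 2 × -1, remainder 0 ✓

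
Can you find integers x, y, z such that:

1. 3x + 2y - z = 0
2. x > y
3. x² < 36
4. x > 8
No

A contradictory subset is {x² < 36, x > 8}. No integer assignment can satisfy these jointly:

  - x² < 36: restricts x to |x| ≤ 5
  - x > 8: bounds one variable relative to a constant

Direct contradiction: the bounds on x require x ≥ 9 and x ≤ 5 simultaneously, which is empty.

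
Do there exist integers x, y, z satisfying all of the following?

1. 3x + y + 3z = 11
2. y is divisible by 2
Yes

Take x = 0, y = 2, z = 3. Substituting into each constraint:
  (1) 3(0) + 2 + 3(3) = 11 ✓
  (2) 2 = 2 × 1, remainder 0 ✓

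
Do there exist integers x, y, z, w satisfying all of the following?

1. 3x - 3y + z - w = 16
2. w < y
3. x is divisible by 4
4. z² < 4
Yes

Take x = 0, y = -3, z = 1, w = -6. Substituting into each constraint:
  (1) 3(0) - 3(-3) + 1 + 6 = 16 ✓
  (2) -6 < -3 ✓
  (3) 0 = 4 × 0, remainder 0 ✓
  (4) z² = (1)² = 1, and 1 < 4 ✓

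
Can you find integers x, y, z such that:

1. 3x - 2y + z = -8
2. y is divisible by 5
Yes

Take x = -3, y = 0, z = 1. Substituting into each constraint:
  (1) 3(-3) - 2(0) + 1 = -8 ✓
  (2) 0 = 5 × 0, remainder 0 ✓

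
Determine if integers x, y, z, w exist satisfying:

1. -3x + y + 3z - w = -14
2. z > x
Yes

Take x = -1, y = 0, z = 0, w = 17. Substituting into each constraint:
  (1) -3(-1) + 0 + 3(0) + (-17) = -14 ✓
  (2) 0 > -1 ✓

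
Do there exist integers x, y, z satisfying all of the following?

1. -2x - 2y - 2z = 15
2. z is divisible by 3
No

Even the single constraint (-2x - 2y - 2z = 15) is infeasible over the integers.

  - -2x - 2y - 2z = 15: every term on the left is divisible by 2, so the LHS ≡ 0 (mod 2), but the RHS 15 is not — no integer solution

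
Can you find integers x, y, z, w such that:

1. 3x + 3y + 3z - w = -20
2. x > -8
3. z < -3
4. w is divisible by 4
Yes

Take x = -5, y = 6, z = -5, w = 8. Substituting into each constraint:
  (1) 3(-5) + 3(6) + 3(-5) + (-8) = -20 ✓
  (2) -5 > -8 ✓
  (3) -5 < -3 ✓
  (4) 8 = 4 × 2, remainder 0 ✓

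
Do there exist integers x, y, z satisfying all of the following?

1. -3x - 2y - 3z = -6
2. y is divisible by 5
Yes

Take x = 0, y = 0, z = 2. Substituting into each constraint:
  (1) -3(0) - 2(0) - 3(2) = -6 ✓
  (2) 0 = 5 × 0, remainder 0 ✓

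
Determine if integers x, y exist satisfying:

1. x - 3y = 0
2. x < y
Yes

Take x = -3, y = -1. Substituting into each constraint:
  (1) (-3) - 3(-1) = 0 ✓
  (2) -3 < -1 ✓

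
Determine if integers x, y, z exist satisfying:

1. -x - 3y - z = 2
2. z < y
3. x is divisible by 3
Yes

Take x = 3, y = -1, z = -2. Substituting into each constraint:
  (1) (-3) - 3(-1) + 2 = 2 ✓
  (2) -2 < -1 ✓
  (3) 3 = 3 × 1, remainder 0 ✓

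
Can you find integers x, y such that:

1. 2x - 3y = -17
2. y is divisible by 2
No

The full constraint system is jointly infeasible over the integers. Each constraint and what it forces:

  - 2x - 3y = -17: is a linear equation tying the variables together
  - y is divisible by 2: restricts y to multiples of 2

Modular obstruction: writing y = 2y', every remaining term of the linear equation is divisible by 2, so the left side is ≡ 0 (mod 2); but the right side -17 ≡ 1 (mod 2). No integers can satisfy it.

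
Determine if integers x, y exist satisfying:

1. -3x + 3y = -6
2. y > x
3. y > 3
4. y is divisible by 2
No

A contradictory subset is {-3x + 3y = -6, y > x}. No integer assignment can satisfy these jointly:

  - -3x + 3y = -6: is a linear equation tying the variables together
  - y > x: bounds one variable relative to another variable

From the equation, x − y = 2, i.e. y − x = -2; but y > x requires y − x ≥ 1. Contradiction.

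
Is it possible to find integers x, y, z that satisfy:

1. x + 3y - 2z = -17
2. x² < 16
Yes

Take x = 0, y = 1, z = 10. Substituting into each constraint:
  (1) 0 + 3(1) - 2(10) = -17 ✓
  (2) x² = (0)² = 0, and 0 < 16 ✓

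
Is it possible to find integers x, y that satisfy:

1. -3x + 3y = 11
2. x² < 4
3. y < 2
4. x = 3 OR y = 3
No

Even the single constraint (-3x + 3y = 11) is infeasible over the integers.

  - -3x + 3y = 11: every term on the left is divisible by 3, so the LHS ≡ 0 (mod 3), but the RHS 11 is not — no integer solution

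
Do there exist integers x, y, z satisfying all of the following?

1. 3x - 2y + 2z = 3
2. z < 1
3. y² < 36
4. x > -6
Yes

Take x = 1, y = 0, z = 0. Substituting into each constraint:
  (1) 3(1) - 2(0) + 2(0) = 3 ✓
  (2) 0 < 1 ✓
  (3) y² = (0)² = 0, and 0 < 36 ✓
  (4) 1 > -6 ✓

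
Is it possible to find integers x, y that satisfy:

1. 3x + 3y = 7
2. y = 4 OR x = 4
No

Even the single constraint (3x + 3y = 7) is infeasible over the integers.

  - 3x + 3y = 7: every term on the left is divisible by 3, so the LHS ≡ 0 (mod 3), but the RHS 7 is not — no integer solution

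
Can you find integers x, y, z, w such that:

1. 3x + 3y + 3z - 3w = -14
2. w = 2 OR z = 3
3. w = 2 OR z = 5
No

Even the single constraint (3x + 3y + 3z - 3w = -14) is infeasible over the integers.

  - 3x + 3y + 3z - 3w = -14: every term on the left is divisible by 3, so the LHS ≡ 0 (mod 3), but the RHS -14 is not — no integer solution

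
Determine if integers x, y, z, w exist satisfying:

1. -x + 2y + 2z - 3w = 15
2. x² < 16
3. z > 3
Yes

Take x = 0, y = 0, z = 9, w = 1. Substituting into each constraint:
  (1) 0 + 2(0) + 2(9) - 3(1) = 15 ✓
  (2) x² = (0)² = 0, and 0 < 16 ✓
  (3) 9 > 3 ✓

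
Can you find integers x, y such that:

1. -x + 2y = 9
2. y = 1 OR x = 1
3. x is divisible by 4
No

The full constraint system is jointly infeasible over the integers. Each constraint and what it forces:

  - -x + 2y = 9: is a linear equation tying the variables together
  - y = 1 OR x = 1: forces a choice: either y = 1 or x = 1
  - x is divisible by 4: restricts x to multiples of 4

Modular obstruction: writing x = 4x', every remaining term of the linear equation is divisible by 2, so the left side is ≡ 0 (mod 2); but the right side 9 ≡ 1 (mod 2). No integers can satisfy it.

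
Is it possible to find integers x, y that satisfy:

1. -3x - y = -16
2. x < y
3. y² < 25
No

The full constraint system is jointly infeasible over the integers. Each constraint and what it forces:

  - -3x - y = -16: is a linear equation tying the variables together
  - x < y: bounds one variable relative to another variable
  - y² < 25: restricts y to |y| ≤ 4

Propagating the comparison: x < y and y ≤ 4 give x ≤ 3. Range argument: with x ∈ [−∞, 3], y ∈ [-4, 4], the left side of the equation is at least -13, but the right side is -16 < -13. No integer solution exists.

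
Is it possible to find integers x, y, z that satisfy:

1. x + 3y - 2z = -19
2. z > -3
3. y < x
Yes

Take x = 1, y = 0, z = 10. Substituting into each constraint:
  (1) 1 + 3(0) - 2(10) = -19 ✓
  (2) 10 > -3 ✓
  (3) 0 < 1 ✓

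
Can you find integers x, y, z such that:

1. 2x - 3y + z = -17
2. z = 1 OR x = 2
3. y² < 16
Yes

Take x = 2, y = -1, z = -24. Substituting into each constraint:
  (1) 2(2) - 3(-1) + (-24) = -17 ✓
  (2) x = 2, target 2 ✓ (second branch holds)
  (3) y² = (-1)² = 1, and 1 < 16 ✓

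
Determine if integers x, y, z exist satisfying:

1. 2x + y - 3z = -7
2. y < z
Yes

Take x = -2, y = 0, z = 1. Substituting into each constraint:
  (1) 2(-2) + 0 - 3(1) = -7 ✓
  (2) 0 < 1 ✓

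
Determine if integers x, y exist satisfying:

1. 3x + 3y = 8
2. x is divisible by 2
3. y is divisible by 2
No

Even the single constraint (3x + 3y = 8) is infeasible over the integers.

  - 3x + 3y = 8: every term on the left is divisible by 3, so the LHS ≡ 0 (mod 3), but the RHS 8 is not — no integer solution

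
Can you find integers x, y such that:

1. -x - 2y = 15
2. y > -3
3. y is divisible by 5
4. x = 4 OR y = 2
No

The full constraint system is jointly infeasible over the integers. Each constraint and what it forces:

  - -x - 2y = 15: is a linear equation tying the variables together
  - y > -3: bounds one variable relative to a constant
  - y is divisible by 5: restricts y to multiples of 5
  - x = 4 OR y = 2: forces a choice: either x = 4 or y = 2

Split on the disjunction (x = 4 OR y = 2):
  • If x = 4: with x = 4, writing y = 5y', every remaining term of the linear equation is divisible by 10, so the left side is ≡ 0 (mod 10); but the right side 19 ≡ 9 (mod 10). No integers can satisfy it.
  • If y = 2: this contradicts the divisibility constraint — 2 is not a multiple of 5.
Both branches are infeasible, so the system has no integer solution.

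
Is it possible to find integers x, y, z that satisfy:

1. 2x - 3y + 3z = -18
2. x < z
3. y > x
Yes

Take x = 0, y = 7, z = 1. Substituting into each constraint:
  (1) 2(0) - 3(7) + 3(1) = -18 ✓
  (2) 0 < 1 ✓
  (3) 7 > 0 ✓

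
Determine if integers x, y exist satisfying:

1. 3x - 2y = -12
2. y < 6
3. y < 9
Yes

Take x = -2, y = 3. Substituting into each constraint:
  (1) 3(-2) - 2(3) = -12 ✓
  (2) 3 < 6 ✓
  (3) 3 < 9 ✓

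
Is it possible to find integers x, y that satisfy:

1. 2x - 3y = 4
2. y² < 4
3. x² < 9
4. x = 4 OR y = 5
No

A contradictory subset is {y² < 4, x² < 9, x = 4 OR y = 5}. No integer assignment can satisfy these jointly:

  - y² < 4: restricts y to |y| ≤ 1
  - x² < 9: restricts x to |x| ≤ 2
  - x = 4 OR y = 5: forces a choice: either x = 4 or y = 5

Split on the disjunction (x = 4 OR y = 5):
  • If x = 4: this contradicts x² < 9, which requires |x| ≤ 2.
  • If y = 5: this contradicts y² < 4, which requires |y| ≤ 1.
Both branches are infeasible, so the system has no integer solution.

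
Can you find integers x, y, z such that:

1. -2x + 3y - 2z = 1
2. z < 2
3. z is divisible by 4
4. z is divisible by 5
Yes

Take x = 1, y = 1, z = 0. Substituting into each constraint:
  (1) -2(1) + 3(1) - 2(0) = 1 ✓
  (2) 0 < 2 ✓
  (3) 0 = 4 × 0, remainder 0 ✓
  (4) 0 = 5 × 0, remainder 0 ✓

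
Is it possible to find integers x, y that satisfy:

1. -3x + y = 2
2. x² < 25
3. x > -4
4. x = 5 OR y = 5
Yes

Take x = 1, y = 5. Substituting into each constraint:
  (1) -3(1) + 5 = 2 ✓
  (2) x² = (1)² = 1, and 1 < 25 ✓
  (3) 1 > -4 ✓
  (4) y = 5, target 5 ✓ (second branch holds)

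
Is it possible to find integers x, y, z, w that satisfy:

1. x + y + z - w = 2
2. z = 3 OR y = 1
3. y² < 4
Yes

Take x = -1, y = 0, z = 3, w = 0. Substituting into each constraint:
  (1) (-1) + 0 + 3 + 0 = 2 ✓
  (2) z = 3, target 3 ✓ (first branch holds)
  (3) y² = (0)² = 0, and 0 < 4 ✓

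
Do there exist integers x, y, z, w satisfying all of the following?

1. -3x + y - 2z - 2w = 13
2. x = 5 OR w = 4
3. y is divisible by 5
Yes

Take x = -1, y = 0, z = -9, w = 4. Substituting into each constraint:
  (1) -3(-1) + 0 - 2(-9) - 2(4) = 13 ✓
  (2) w = 4, target 4 ✓ (second branch holds)
  (3) 0 = 5 × 0, remainder 0 ✓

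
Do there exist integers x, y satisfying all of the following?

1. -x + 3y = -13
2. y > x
Yes

Take x = -8, y = -7. Substituting into each constraint:
  (1) 8 + 3(-7) = -13 ✓
  (2) -7 > -8 ✓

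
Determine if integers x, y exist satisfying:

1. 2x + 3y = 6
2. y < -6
Yes

Take x = 15, y = -8. Substituting into each constraint:
  (1) 2(15) + 3(-8) = 6 ✓
  (2) -8 < -6 ✓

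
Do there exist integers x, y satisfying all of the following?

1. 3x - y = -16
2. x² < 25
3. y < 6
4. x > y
No

A contradictory subset is {3x - y = -16, x² < 25, x > y}. No integer assignment can satisfy these jointly:

  - 3x - y = -16: is a linear equation tying the variables together
  - x² < 25: restricts x to |x| ≤ 4
  - x > y: bounds one variable relative to another variable

Propagating the comparison: y < x and x ≤ 4 give y ≤ 3. Range argument: with x ∈ [-4, 4], y ∈ [−∞, 3], the left side of the equation is at least -15, but the right side is -16 < -15. No integer solution exists.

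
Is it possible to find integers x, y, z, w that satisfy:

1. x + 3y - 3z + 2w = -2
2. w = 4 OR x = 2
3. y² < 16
Yes

Take x = -1, y = 0, z = 3, w = 4. Substituting into each constraint:
  (1) (-1) + 3(0) - 3(3) + 2(4) = -2 ✓
  (2) w = 4, target 4 ✓ (first branch holds)
  (3) y² = (0)² = 0, and 0 < 16 ✓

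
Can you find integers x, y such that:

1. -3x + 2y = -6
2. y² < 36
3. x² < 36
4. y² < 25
Yes

Take x = 0, y = -3. Substituting into each constraint:
  (1) -3(0) + 2(-3) = -6 ✓
  (2) y² = (-3)² = 9, and 9 < 36 ✓
  (3) x² = (0)² = 0, and 0 < 36 ✓
  (4) y² = (-3)² = 9, and 9 < 25 ✓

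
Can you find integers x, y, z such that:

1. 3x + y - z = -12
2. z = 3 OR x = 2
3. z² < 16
Yes

Take x = 2, y = -16, z = 2. Substituting into each constraint:
  (1) 3(2) + (-16) + (-2) = -12 ✓
  (2) x = 2, target 2 ✓ (second branch holds)
  (3) z² = (2)² = 4, and 4 < 16 ✓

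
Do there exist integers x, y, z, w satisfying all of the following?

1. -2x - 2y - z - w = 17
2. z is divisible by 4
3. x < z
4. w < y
Yes

Take x = -1, y = 0, z = 0, w = -15. Substituting into each constraint:
  (1) -2(-1) - 2(0) + 0 + 15 = 17 ✓
  (2) 0 = 4 × 0, remainder 0 ✓
  (3) -1 < 0 ✓
  (4) -15 < 0 ✓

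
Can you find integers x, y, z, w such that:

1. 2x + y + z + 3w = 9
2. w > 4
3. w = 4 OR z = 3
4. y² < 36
Yes

Take x = -6, y = 0, z = 3, w = 6. Substituting into each constraint:
  (1) 2(-6) + 0 + 3 + 3(6) = 9 ✓
  (2) 6 > 4 ✓
  (3) z = 3, target 3 ✓ (second branch holds)
  (4) y² = (0)² = 0, and 0 < 36 ✓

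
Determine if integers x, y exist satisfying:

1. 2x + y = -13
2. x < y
Yes

Take x = -5, y = -3. Substituting into each constraint:
  (1) 2(-5) + (-3) = -13 ✓
  (2) -5 < -3 ✓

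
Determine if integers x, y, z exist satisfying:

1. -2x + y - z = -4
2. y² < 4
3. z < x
Yes

Take x = 2, y = 0, z = 0. Substituting into each constraint:
  (1) -2(2) + 0 + 0 = -4 ✓
  (2) y² = (0)² = 0, and 0 < 4 ✓
  (3) 0 < 2 ✓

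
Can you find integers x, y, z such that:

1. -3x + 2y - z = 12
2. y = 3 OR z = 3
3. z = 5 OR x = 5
Yes

Take x = 5, y = 15, z = 3. Substituting into each constraint:
  (1) -3(5) + 2(15) + (-3) = 12 ✓
  (2) z = 3, target 3 ✓ (second branch holds)
  (3) x = 5, target 5 ✓ (second branch holds)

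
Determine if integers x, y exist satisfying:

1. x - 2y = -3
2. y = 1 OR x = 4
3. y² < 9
Yes

Take x = -1, y = 1. Substituting into each constraint:
  (1) (-1) - 2(1) = -3 ✓
  (2) y = 1, target 1 ✓ (first branch holds)
  (3) y² = (1)² = 1, and 1 < 9 ✓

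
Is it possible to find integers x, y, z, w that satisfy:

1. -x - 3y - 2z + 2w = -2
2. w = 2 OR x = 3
Yes

Take x = 3, y = 3, z = 0, w = 5. Substituting into each constraint:
  (1) (-3) - 3(3) - 2(0) + 2(5) = -2 ✓
  (2) x = 3, target 3 ✓ (second branch holds)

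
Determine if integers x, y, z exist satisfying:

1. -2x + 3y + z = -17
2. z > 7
Yes

Take x = 0, y = -9, z = 10. Substituting into each constraint:
  (1) -2(0) + 3(-9) + 10 = -17 ✓
  (2) 10 > 7 ✓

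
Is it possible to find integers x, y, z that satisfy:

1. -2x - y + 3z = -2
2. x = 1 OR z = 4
Yes

Take x = 2, y = 10, z = 4. Substituting into each constraint:
  (1) -2(2) + (-10) + 3(4) = -2 ✓
  (2) z = 4, target 4 ✓ (second branch holds)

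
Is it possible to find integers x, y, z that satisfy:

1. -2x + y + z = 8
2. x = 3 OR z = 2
Yes

Take x = -3, y = 0, z = 2. Substituting into each constraint:
  (1) -2(-3) + 0 + 2 = 8 ✓
  (2) z = 2, target 2 ✓ (second branch holds)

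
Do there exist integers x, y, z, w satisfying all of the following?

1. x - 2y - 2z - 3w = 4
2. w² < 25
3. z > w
Yes

Take x = 6, y = 0, z = 1, w = 0. Substituting into each constraint:
  (1) 6 - 2(0) - 2(1) - 3(0) = 4 ✓
  (2) w² = (0)² = 0, and 0 < 25 ✓
  (3) 1 > 0 ✓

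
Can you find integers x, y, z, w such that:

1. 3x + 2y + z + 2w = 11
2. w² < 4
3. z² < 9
Yes

Take x = 3, y = 0, z = 0, w = 1. Substituting into each constraint:
  (1) 3(3) + 2(0) + 0 + 2(1) = 11 ✓
  (2) w² = (1)² = 1, and 1 < 4 ✓
  (3) z² = (0)² = 0, and 0 < 9 ✓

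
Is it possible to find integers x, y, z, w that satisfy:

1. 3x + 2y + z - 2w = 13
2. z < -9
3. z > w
Yes

Take x = 0, y = 0, z = -11, w = -12. Substituting into each constraint:
  (1) 3(0) + 2(0) + (-11) - 2(-12) = 13 ✓
  (2) -11 < -9 ✓
  (3) -11 > -12 ✓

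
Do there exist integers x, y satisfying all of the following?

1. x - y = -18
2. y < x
No

The full constraint system is jointly infeasible over the integers. Each constraint and what it forces:

  - x - y = -18: is a linear equation tying the variables together
  - y < x: bounds one variable relative to another variable

From the equation, x − y = -18, i.e. x − y = -18; but x > y requires x − y ≥ 1. Contradiction.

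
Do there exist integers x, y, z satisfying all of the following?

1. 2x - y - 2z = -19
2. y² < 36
Yes

Take x = 0, y = -1, z = 10. Substituting into each constraint:
  (1) 2(0) + 1 - 2(10) = -19 ✓
  (2) y² = (-1)² = 1, and 1 < 36 ✓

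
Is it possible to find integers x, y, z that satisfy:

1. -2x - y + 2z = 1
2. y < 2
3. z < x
Yes

Take x = 0, y = -3, z = -1. Substituting into each constraint:
  (1) -2(0) + 3 + 2(-1) = 1 ✓
  (2) -3 < 2 ✓
  (3) -1 < 0 ✓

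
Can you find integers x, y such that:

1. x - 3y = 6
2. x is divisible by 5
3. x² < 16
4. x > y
Yes

Take x = 0, y = -2. Substituting into each constraint:
  (1) 0 - 3(-2) = 6 ✓
  (2) 0 = 5 × 0, remainder 0 ✓
  (3) x² = (0)² = 0, and 0 < 16 ✓
  (4) 0 > -2 ✓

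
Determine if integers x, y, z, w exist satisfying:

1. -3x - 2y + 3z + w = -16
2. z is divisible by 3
Yes

Take x = 4, y = 2, z = 0, w = 0. Substituting into each constraint:
  (1) -3(4) - 2(2) + 3(0) + 0 = -16 ✓
  (2) 0 = 3 × 0, remainder 0 ✓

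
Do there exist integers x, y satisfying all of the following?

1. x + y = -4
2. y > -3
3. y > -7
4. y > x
Yes

Take x = -3, y = -1. Substituting into each constraint:
  (1) (-3) + (-1) = -4 ✓
  (2) -1 > -3 ✓
  (3) -1 > -7 ✓
  (4) -1 > -3 ✓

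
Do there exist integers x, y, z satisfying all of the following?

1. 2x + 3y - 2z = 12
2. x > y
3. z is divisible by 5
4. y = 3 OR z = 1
No

A contradictory subset is {2x + 3y - 2z = 12, z is divisible by 5, y = 3 OR z = 1}. No integer assignment can satisfy these jointly:

  - 2x + 3y - 2z = 12: is a linear equation tying the variables together
  - z is divisible by 5: restricts z to multiples of 5
  - y = 3 OR z = 1: forces a choice: either y = 3 or z = 1

Split on the disjunction (y = 3 OR z = 1):
  • If y = 3: with y = 3, writing z = 5z', every remaining term of the linear equation is divisible by 2, so the left side is ≡ 0 (mod 2); but the right side 3 ≡ 1 (mod 2). No integers can satisfy it.
  • If z = 1: this contradicts the divisibility constraint — 1 is not a multiple of 5.
Both branches are infeasible, so the system has no integer solution.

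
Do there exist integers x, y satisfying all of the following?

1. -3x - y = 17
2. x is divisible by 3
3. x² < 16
Yes

Take x = 0, y = -17. Substituting into each constraint:
  (1) -3(0) + 17 = 17 ✓
  (2) 0 = 3 × 0, remainder 0 ✓
  (3) x² = (0)² = 0, and 0 < 16 ✓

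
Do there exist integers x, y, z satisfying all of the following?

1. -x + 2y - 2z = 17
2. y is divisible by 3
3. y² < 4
Yes

Take x = 1, y = 0, z = -9. Substituting into each constraint:
  (1) (-1) + 2(0) - 2(-9) = 17 ✓
  (2) 0 = 3 × 0, remainder 0 ✓
  (3) y² = (0)² = 0, and 0 < 4 ✓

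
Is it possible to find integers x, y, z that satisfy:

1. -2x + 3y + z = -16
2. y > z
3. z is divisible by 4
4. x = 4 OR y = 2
Yes

Take x = 4, y = 0, z = -8. Substituting into each constraint:
  (1) -2(4) + 3(0) + (-8) = -16 ✓
  (2) 0 > -8 ✓
  (3) -8 = 4 × -2, remainder 0 ✓
  (4) x = 4, target 4 ✓ (first branch holds)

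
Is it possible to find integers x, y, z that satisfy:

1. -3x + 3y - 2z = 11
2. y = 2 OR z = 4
Yes

Take x = -3, y = 2, z = 2. Substituting into each constraint:
  (1) -3(-3) + 3(2) - 2(2) = 11 ✓
  (2) y = 2, target 2 ✓ (first branch holds)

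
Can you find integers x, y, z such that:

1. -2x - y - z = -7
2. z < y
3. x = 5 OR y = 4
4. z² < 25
Yes

Take x = 0, y = 4, z = 3. Substituting into each constraint:
  (1) -2(0) + (-4) + (-3) = -7 ✓
  (2) 3 < 4 ✓
  (3) y = 4, target 4 ✓ (second branch holds)
  (4) z² = (3)² = 9, and 9 < 25 ✓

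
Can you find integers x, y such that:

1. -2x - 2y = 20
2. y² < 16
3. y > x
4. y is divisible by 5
Yes

Take x = -10, y = 0. Substituting into each constraint:
  (1) -2(-10) - 2(0) = 20 ✓
  (2) y² = (0)² = 0, and 0 < 16 ✓
  (3) 0 > -10 ✓
  (4) 0 = 5 × 0, remainder 0 ✓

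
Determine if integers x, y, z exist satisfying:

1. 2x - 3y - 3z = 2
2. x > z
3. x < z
No

A contradictory subset is {x > z, x < z}. No integer assignment can satisfy these jointly:

  - x > z: bounds one variable relative to another variable
  - x < z: bounds one variable relative to another variable

Direct contradiction: x > z and z > x cannot both hold.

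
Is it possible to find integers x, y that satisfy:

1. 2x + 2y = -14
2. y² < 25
Yes

Take x = -7, y = 0. Substituting into each constraint:
  (1) 2(-7) + 2(0) = -14 ✓
  (2) y² = (0)² = 0, and 0 < 25 ✓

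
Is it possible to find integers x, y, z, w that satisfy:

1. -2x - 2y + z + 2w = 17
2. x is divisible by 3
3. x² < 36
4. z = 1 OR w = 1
Yes

Take x = 0, y = -8, z = -1, w = 1. Substituting into each constraint:
  (1) -2(0) - 2(-8) + (-1) + 2(1) = 17 ✓
  (2) 0 = 3 × 0, remainder 0 ✓
  (3) x² = (0)² = 0, and 0 < 36 ✓
  (4) w = 1, target 1 ✓ (second branch holds)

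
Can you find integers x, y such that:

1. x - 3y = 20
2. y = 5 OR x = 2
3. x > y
Yes

Take x = 35, y = 5. Substituting into each constraint:
  (1) 35 - 3(5) = 20 ✓
  (2) y = 5, target 5 ✓ (first branch holds)
  (3) 35 > 5 ✓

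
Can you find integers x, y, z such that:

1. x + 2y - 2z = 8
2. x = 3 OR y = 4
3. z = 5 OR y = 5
Yes

Take x = 10, y = 4, z = 5. Substituting into each constraint:
  (1) 10 + 2(4) - 2(5) = 8 ✓
  (2) y = 4, target 4 ✓ (second branch holds)
  (3) z = 5, target 5 ✓ (first branch holds)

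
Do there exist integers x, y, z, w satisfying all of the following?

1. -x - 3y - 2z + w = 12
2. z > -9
Yes

Take x = 0, y = 0, z = -6, w = 0. Substituting into each constraint:
  (1) 0 - 3(0) - 2(-6) + 0 = 12 ✓
  (2) -6 > -9 ✓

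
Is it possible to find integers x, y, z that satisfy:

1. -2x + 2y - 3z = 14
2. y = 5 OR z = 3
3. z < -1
Yes

Take x = 1, y = 5, z = -2. Substituting into each constraint:
  (1) -2(1) + 2(5) - 3(-2) = 14 ✓
  (2) y = 5, target 5 ✓ (first branch holds)
  (3) -2 < -1 ✓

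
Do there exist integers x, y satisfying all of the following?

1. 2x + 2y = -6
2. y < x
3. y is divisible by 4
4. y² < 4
No

A contradictory subset is {2x + 2y = -6, y < x, y² < 4}. No integer assignment can satisfy these jointly:

  - 2x + 2y = -6: is a linear equation tying the variables together
  - y < x: bounds one variable relative to another variable
  - y² < 4: restricts y to |y| ≤ 1

Propagating the comparison: x > y and y ≥ -1 give x ≥ 0. Range argument: with x ∈ [0, ∞], y ∈ [-1, 1], the left side of the equation is at least -2, but the right side is -6 < -2. No integer solution exists.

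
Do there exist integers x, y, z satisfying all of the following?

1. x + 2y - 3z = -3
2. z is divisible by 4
Yes

Take x = 1, y = -2, z = 0. Substituting into each constraint:
  (1) 1 + 2(-2) - 3(0) = -3 ✓
  (2) 0 = 4 × 0, remainder 0 ✓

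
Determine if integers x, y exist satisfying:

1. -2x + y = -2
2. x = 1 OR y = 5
Yes

Take x = 1, y = 0. Substituting into each constraint:
  (1) -2(1) + 0 = -2 ✓
  (2) x = 1, target 1 ✓ (first branch holds)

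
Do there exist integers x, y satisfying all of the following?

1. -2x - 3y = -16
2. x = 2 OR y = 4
Yes

Take x = 2, y = 4. Substituting into each constraint:
  (1) -2(2) - 3(4) = -16 ✓
  (2) x = 2, target 2 ✓ (first branch holds)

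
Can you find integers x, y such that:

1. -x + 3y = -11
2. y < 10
Yes

Take x = 2, y = -3. Substituting into each constraint:
  (1) (-2) + 3(-3) = -11 ✓
  (2) -3 < 10 ✓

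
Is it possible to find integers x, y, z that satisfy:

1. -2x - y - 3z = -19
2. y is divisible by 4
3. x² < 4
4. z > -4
Yes

Take x = -1, y = 0, z = 7. Substituting into each constraint:
  (1) -2(-1) + 0 - 3(7) = -19 ✓
  (2) 0 = 4 × 0, remainder 0 ✓
  (3) x² = (-1)² = 1, and 1 < 4 ✓
  (4) 7 > -4 ✓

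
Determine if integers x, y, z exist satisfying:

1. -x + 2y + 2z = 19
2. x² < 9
Yes

Take x = 1, y = 10, z = 0. Substituting into each constraint:
  (1) (-1) + 2(10) + 2(0) = 19 ✓
  (2) x² = (1)² = 1, and 1 < 9 ✓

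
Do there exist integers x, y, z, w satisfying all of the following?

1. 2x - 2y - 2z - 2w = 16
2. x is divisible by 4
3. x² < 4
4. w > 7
Yes

Take x = 0, y = 0, z = -16, w = 8. Substituting into each constraint:
  (1) 2(0) - 2(0) - 2(-16) - 2(8) = 16 ✓
  (2) 0 = 4 × 0, remainder 0 ✓
  (3) x² = (0)² = 0, and 0 < 4 ✓
  (4) 8 > 7 ✓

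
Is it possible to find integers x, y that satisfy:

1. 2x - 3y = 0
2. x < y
Yes

Take x = -3, y = -2. Substituting into each constraint:
  (1) 2(-3) - 3(-2) = 0 ✓
  (2) -3 < -2 ✓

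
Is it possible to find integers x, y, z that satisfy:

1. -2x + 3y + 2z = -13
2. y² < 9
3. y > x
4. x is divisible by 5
Yes

Take x = 0, y = 1, z = -8. Substituting into each constraint:
  (1) -2(0) + 3(1) + 2(-8) = -13 ✓
  (2) y² = (1)² = 1, and 1 < 9 ✓
  (3) 1 > 0 ✓
  (4) 0 = 5 × 0, remainder 0 ✓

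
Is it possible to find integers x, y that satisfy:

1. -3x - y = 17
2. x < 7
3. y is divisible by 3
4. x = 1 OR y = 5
No

A contradictory subset is {-3x - y = 17, y is divisible by 3}. No integer assignment can satisfy these jointly:

  - -3x - y = 17: is a linear equation tying the variables together
  - y is divisible by 3: restricts y to multiples of 3

Modular obstruction: writing y = 3y', every remaining term of the linear equation is divisible by 3, so the left side is ≡ 0 (mod 3); but the right side 17 ≡ 2 (mod 3). No integers can satisfy it.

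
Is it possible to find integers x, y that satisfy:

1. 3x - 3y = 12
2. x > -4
Yes

Take x = 0, y = -4. Substituting into each constraint:
  (1) 3(0) - 3(-4) = 12 ✓
  (2) 0 > -4 ✓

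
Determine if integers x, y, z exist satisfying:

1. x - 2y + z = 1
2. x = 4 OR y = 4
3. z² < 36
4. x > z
Yes

Take x = 4, y = 3, z = 3. Substituting into each constraint:
  (1) 4 - 2(3) + 3 = 1 ✓
  (2) x = 4, target 4 ✓ (first branch holds)
  (3) z² = (3)² = 9, and 9 < 36 ✓
  (4) 4 > 3 ✓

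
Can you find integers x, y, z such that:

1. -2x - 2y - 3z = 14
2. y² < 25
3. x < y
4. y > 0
Yes

Take x = 0, y = 2, z = -6. Substituting into each constraint:
  (1) -2(0) - 2(2) - 3(-6) = 14 ✓
  (2) y² = (2)² = 4, and 4 < 25 ✓
  (3) 0 < 2 ✓
  (4) 2 > 0 ✓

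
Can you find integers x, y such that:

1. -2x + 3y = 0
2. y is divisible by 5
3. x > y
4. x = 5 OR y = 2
No

The full constraint system is jointly infeasible over the integers. Each constraint and what it forces:

  - -2x + 3y = 0: is a linear equation tying the variables together
  - y is divisible by 5: restricts y to multiples of 5
  - x > y: bounds one variable relative to another variable
  - x = 5 OR y = 2: forces a choice: either x = 5 or y = 2

Split on the disjunction (x = 5 OR y = 2):
  • If x = 5: with x = 5, writing y = 5y', every remaining term of the linear equation is divisible by 15, so the left side is ≡ 0 (mod 15); but the right side 10 ≡ 10 (mod 15). No integers can satisfy it.
  • If y = 2: this contradicts the divisibility constraint — 2 is not a multiple of 5.
Both branches are infeasible, so the system has no integer solution.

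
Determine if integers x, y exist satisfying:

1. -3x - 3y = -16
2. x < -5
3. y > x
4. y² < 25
No

Even the single constraint (-3x - 3y = -16) is infeasible over the integers.

  - -3x - 3y = -16: every term on the left is divisible by 3, so the LHS ≡ 0 (mod 3), but the RHS -16 is not — no integer solution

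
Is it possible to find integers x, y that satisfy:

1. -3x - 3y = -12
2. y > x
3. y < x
No

A contradictory subset is {y > x, y < x}. No integer assignment can satisfy these jointly:

  - y > x: bounds one variable relative to another variable
  - y < x: bounds one variable relative to another variable

Direct contradiction: y > x and x > y cannot both hold.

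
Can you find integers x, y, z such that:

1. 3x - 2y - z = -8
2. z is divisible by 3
Yes

Take x = -2, y = 1, z = 0. Substituting into each constraint:
  (1) 3(-2) - 2(1) + 0 = -8 ✓
  (2) 0 = 3 × 0, remainder 0 ✓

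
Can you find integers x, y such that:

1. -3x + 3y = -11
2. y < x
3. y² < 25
No

Even the single constraint (-3x + 3y = -11) is infeasible over the integers.

  - -3x + 3y = -11: every term on the left is divisible by 3, so the LHS ≡ 0 (mod 3), but the RHS -11 is not — no integer solution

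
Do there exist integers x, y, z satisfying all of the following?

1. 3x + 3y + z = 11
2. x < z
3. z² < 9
Yes

Take x = 1, y = 2, z = 2. Substituting into each constraint:
  (1) 3(1) + 3(2) + 2 = 11 ✓
  (2) 1 < 2 ✓
  (3) z² = (2)² = 4, and 4 < 9 ✓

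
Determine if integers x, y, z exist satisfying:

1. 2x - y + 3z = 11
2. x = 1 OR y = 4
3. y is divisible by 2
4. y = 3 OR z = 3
Yes

Take x = 1, y = 0, z = 3. Substituting into each constraint:
  (1) 2(1) + 0 + 3(3) = 11 ✓
  (2) x = 1, target 1 ✓ (first branch holds)
  (3) 0 = 2 × 0, remainder 0 ✓
  (4) z = 3, target 3 ✓ (second branch holds)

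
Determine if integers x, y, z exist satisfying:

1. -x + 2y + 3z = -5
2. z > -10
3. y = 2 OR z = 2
Yes

Take x = 11, y = 0, z = 2. Substituting into each constraint:
  (1) (-11) + 2(0) + 3(2) = -5 ✓
  (2) 2 > -10 ✓
  (3) z = 2, target 2 ✓ (second branch holds)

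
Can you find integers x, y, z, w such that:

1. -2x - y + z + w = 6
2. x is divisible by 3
Yes

Take x = 0, y = 0, z = 6, w = 0. Substituting into each constraint:
  (1) -2(0) + 0 + 6 + 0 = 6 ✓
  (2) 0 = 3 × 0, remainder 0 ✓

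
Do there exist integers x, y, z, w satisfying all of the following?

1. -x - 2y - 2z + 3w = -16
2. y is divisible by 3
Yes

Take x = 16, y = 0, z = 0, w = 0. Substituting into each constraint:
  (1) (-16) - 2(0) - 2(0) + 3(0) = -16 ✓
  (2) 0 = 3 × 0, remainder 0 ✓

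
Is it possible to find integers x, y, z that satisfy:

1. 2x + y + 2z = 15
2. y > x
Yes

Take x = 0, y = 1, z = 7. Substituting into each constraint:
  (1) 2(0) + 1 + 2(7) = 15 ✓
  (2) 1 > 0 ✓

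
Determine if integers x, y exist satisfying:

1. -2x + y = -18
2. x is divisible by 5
Yes

Take x = 0, y = -18. Substituting into each constraint:
  (1) -2(0) + (-18) = -18 ✓
  (2) 0 = 5 × 0, remainder 0 ✓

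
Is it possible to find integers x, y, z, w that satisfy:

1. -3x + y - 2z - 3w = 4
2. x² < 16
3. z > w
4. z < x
Yes

Take x = 1, y = 4, z = 0, w = -1. Substituting into each constraint:
  (1) -3(1) + 4 - 2(0) - 3(-1) = 4 ✓
  (2) x² = (1)² = 1, and 1 < 16 ✓
  (3) 0 > -1 ✓
  (4) 0 < 1 ✓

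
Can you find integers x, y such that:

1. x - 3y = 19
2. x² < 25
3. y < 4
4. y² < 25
No

A contradictory subset is {x - 3y = 19, x² < 25, y² < 25}. No integer assignment can satisfy these jointly:

  - x - 3y = 19: is a linear equation tying the variables together
  - x² < 25: restricts x to |x| ≤ 4
  - y² < 25: restricts y to |y| ≤ 4

Range argument: with x ∈ [-4, 4], y ∈ [-4, 4], the left side of the equation is at most 16, but the right side is 19 > 16. No integer solution exists.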